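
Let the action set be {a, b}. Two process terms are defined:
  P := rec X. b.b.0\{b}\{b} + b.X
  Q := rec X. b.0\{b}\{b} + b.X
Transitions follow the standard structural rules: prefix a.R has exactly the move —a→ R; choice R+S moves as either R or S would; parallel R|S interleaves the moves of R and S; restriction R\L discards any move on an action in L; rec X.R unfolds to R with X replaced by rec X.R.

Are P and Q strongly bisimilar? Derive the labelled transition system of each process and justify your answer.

not bisimilar

P's transition system — 3 states:
  s0 = rec X. b.b.0\{b}\{b} + b.X has moves ··b··> s0, ··b··> s1
  s1 = b.0\{b}\{b} has moves ··b··> s2
  s2 = 0\{b}\{b} has moves stopped
Q's transition system — 2 states:
  t0 = rec X. b.0\{b}\{b} + b.X has moves ··b··> t0, ··b··> t1
  t1 = 0\{b}\{b} has moves stopped
Coarsest stable partition (strong bisimilarity classes):
  B0 = {s0}
  B1 = {s1}
  B2 = {s2, t1}
  B3 = {t0}
s0 ∈ B0, t0 ∈ B3 → different blocks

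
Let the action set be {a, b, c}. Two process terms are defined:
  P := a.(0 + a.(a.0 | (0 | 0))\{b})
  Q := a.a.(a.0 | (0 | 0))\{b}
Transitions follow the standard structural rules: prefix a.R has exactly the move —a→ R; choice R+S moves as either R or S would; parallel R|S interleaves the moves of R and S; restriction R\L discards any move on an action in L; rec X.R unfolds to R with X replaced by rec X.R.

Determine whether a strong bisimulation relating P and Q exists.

P's transition system — 4 states:
  u0 = a.(0 + a.(a.0 | (0 | 0))\{b}) :: —a→ u1
  u1 = 0 + a.(a.0 | (0 | 0))\{b} :: —a→ u2
  u2 = (a.0 | (0 | 0))\{b} :: —a→ u3
  u3 = (0 | (0 | 0))\{b} :: ∅
Q's transition system — 4 states:
  v0 = a.a.(a.0 | (0 | 0))\{b} :: —a→ v1
  v1 = a.(a.0 | (0 | 0))\{b} :: —a→ v2
  v2 = (a.0 | (0 | 0))\{b} :: —a→ v3
  v3 = (0 | (0 | 0))\{b} :: ∅
Coarsest stable partition (strong bisimilarity classes):
  B0 = {u0, v0}
  B1 = {u1, v1}
  B2 = {u2, v2}
  B3 = {u3, v3}
u0 ∈ B0, v0 ∈ B0 → same block

bisimilar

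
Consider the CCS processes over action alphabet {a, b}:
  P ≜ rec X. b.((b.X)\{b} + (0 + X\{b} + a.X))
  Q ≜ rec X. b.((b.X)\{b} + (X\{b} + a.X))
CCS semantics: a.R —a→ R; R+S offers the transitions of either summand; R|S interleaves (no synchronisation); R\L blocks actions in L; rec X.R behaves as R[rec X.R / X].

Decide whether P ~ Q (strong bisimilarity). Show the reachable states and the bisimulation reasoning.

P ~ Q

P's transition system — 2 states:
  s0 = rec X. b.((b.X)\{b} + (0 + X\{b} + a.X)) | --b--▸ s1
  s1 = (b.(rec X. b.((b.X)\{b} + (0 + X\{b} + a.X))))\{b} + (0 + (rec X. b.((b.X)\{b} + (0 + X\{b} + a.X)))\{b} + a.(rec X. b.((b.X)\{b} + (0 + X\{b} + a.X)))) | --a--▸ s0
Q's transition system — 2 states:
  t0 = rec X. b.((b.X)\{b} + (X\{b} + a.X)) | --b--▸ t1
  t1 = (b.(rec X. b.((b.X)\{b} + (X\{b} + a.X))))\{b} + ((rec X. b.((b.X)\{b} + (X\{b} + a.X)))\{b} + a.(rec X. b.((b.X)\{b} + (X\{b} + a.X)))) | --a--▸ t0
Coarsest stable partition (strong bisimilarity classes):
  B0 = {s0, t0}
  B1 = {s1, t1}
s0 ∈ B0, t0 ∈ B0 → same block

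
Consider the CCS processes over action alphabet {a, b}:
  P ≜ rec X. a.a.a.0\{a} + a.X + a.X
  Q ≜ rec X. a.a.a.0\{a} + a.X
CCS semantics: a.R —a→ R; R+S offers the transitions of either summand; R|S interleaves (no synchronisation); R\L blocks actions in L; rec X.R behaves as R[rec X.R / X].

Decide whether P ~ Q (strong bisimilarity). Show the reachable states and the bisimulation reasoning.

Reachable graph of P (4 states):
  u0 = rec X. a.a.a.0\{a} + a.X + a.X | =a=> u0, =a=> u1
  u1 = a.a.0\{a} | =a=> u2
  u2 = a.0\{a} | =a=> u3
  u3 = 0\{a} | stopped
Reachable graph of Q (4 states):
  v0 = rec X. a.a.a.0\{a} + a.X | =a=> v0, =a=> v1
  v1 = a.a.0\{a} | =a=> v2
  v2 = a.0\{a} | =a=> v3
  v3 = 0\{a} | stopped
Bisimilarity quotient blocks:
  B0 = {u0, v0}
  B1 = {u1, v1}
  B2 = {u2, v2}
  B3 = {u3, v3}
u0 ∈ B0, v0 ∈ B0 → same block

bisimilar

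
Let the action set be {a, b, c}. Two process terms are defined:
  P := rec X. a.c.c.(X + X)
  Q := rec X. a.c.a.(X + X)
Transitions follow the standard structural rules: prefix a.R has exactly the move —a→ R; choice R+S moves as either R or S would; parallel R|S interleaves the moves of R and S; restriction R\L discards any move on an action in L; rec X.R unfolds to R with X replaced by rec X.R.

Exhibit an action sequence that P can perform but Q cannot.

acc

Reachable graph of P (4 states):
  p0 = rec X. a.c.c.(X + X) ⊢ --a--▸ p1
  p1 = c.c.((rec X. a.c.c.(X + X)) + (rec X. a.c.c.(X + X))) ⊢ --c--▸ p2
  p2 = c.((rec X. a.c.c.(X + X)) + (rec X. a.c.c.(X + X))) ⊢ --c--▸ p3
  p3 = (rec X. a.c.c.(X + X)) + (rec X. a.c.c.(X + X)) ⊢ --a--▸ p1
Reachable graph of Q (4 states):
  q0 = rec X. a.c.a.(X + X) ⊢ --a--▸ q1
  q1 = c.a.((rec X. a.c.a.(X + X)) + (rec X. a.c.a.(X + X))) ⊢ --c--▸ q2
  q2 = a.((rec X. a.c.a.(X + X)) + (rec X. a.c.a.(X + X))) ⊢ --a--▸ q3
  q3 = (rec X. a.c.a.(X + X)) + (rec X. a.c.a.(X + X)) ⊢ --a--▸ q1
Trace ⟨acc⟩ through P, begin at {p0}:
  after a @ step 1: {p1}
  after c @ step 2: {p2}
  after c @ step 3: {p3}
  ✓ P
Trace ⟨acc⟩ through Q, begin at {q0}:
  after a @ step 1: {q1}
  after c @ step 2: {q2}
  after c @ step 3: no successor for Q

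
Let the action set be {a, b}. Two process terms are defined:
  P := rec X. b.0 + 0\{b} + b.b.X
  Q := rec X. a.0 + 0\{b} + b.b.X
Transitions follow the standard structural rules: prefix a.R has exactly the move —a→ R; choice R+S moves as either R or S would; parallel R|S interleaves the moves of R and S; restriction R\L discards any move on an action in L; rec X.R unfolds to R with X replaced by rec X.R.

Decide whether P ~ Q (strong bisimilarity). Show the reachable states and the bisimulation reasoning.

Reachable graph of P (3 states):
  u0 = rec X. b.0 + 0\{b} + b.b.X | =b=> u1, =b=> u2
  u1 = 0 | stopped
  u2 = b.(rec X. b.0 + 0\{b} + b.b.X) | =b=> u0
Reachable graph of Q (3 states):
  v0 = rec X. a.0 + 0\{b} + b.b.X | =a=> v1, =b=> v2
  v1 = 0 | stopped
  v2 = b.(rec X. a.0 + 0\{b} + b.b.X) | =b=> v0
Bisimilarity quotient blocks:
  B0 = {u0}
  B1 = {u2}
  B2 = {u1, v1}
  B3 = {v0}
  B4 = {v2}
u0 ∈ B0, v0 ∈ B3 → different blocks

NO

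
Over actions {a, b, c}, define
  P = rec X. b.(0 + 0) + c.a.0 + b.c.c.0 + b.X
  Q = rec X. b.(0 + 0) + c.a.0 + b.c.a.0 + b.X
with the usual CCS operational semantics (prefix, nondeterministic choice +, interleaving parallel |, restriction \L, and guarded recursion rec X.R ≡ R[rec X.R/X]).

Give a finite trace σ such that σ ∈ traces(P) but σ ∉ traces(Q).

bcc

P's transition system — 6 states:
  u0 = rec X. b.(0 + 0) + c.a.0 + b.c.c.0 + b.X ⊢ —b→ u0, —b→ u1, —b→ u2, —c→ u3
  u1 = 0 + 0 ⊢ (no moves)
  u2 = c.c.0 ⊢ —c→ u4
  u3 = a.0 ⊢ —a→ u5
  u4 = c.0 ⊢ —c→ u5
  u5 = 0 ⊢ (no moves)
Q's transition system — 5 states:
  v0 = rec X. b.(0 + 0) + c.a.0 + b.c.a.0 + b.X ⊢ —b→ v0, —b→ v1, —b→ v2, —c→ v3
  v1 = 0 + 0 ⊢ (no moves)
  v2 = c.a.0 ⊢ —c→ v3
  v3 = a.0 ⊢ —a→ v4
  v4 = 0 ⊢ (no moves)
Run σ = ⟨bcc⟩ on P: start {u0}
  after b @ step 1: {u0, u1, u2}
  after c @ step 2: {u3, u4}
  after c @ step 3: {u5}
  ✓ P
Run σ = ⟨bcc⟩ on Q: start {v0}
  after b @ step 1: {v0, v1, v2}
  after c @ step 2: {v3}
  after c @ step 3: no successor for Q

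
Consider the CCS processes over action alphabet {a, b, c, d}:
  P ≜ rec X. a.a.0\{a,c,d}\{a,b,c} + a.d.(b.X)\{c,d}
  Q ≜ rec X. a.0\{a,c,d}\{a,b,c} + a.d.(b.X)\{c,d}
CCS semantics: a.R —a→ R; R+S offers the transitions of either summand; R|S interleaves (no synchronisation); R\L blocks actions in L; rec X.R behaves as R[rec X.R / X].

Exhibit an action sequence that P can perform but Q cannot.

aa

LTS(P): 9 reachable states
  s0 = rec X. a.a.0\{a,c,d}\{a,b,c} + a.d.(b.X)\{c,d} :: --a--▸ s1, --a--▸ s2
  s1 = a.0\{a,c,d}\{a,b,c} :: --a--▸ s3
  s2 = d.(b.(rec X. a.a.0\{a,c,d}\{a,b,c} + a.d.(b.X)\{c,d}))\{c,d} :: --d--▸ s4
  s3 = 0\{a,c,d}\{a,b,c} :: ∅
  s4 = (b.(rec X. a.a.0\{a,c,d}\{a,b,c} + a.d.(b.X)\{c,d}))\{c,d} :: --b--▸ s5
  s5 = (rec X. a.a.0\{a,c,d}\{a,b,c} + a.d.(b.X)\{c,d})\{c,d} :: --a--▸ s6, --a--▸ s7
  s6 = (a.0\{a,c,d}\{a,b,c})\{c,d} :: --a--▸ s8
  s7 = (d.(b.(rec X. a.a.0\{a,c,d}\{a,b,c} + a.d.(b.X)\{c,d}))\{c,d})\{c,d} :: ∅
  s8 = 0\{a,c,d}\{a,b,c}\{c,d} :: ∅
LTS(Q): 7 reachable states
  t0 = rec X. a.0\{a,c,d}\{a,b,c} + a.d.(b.X)\{c,d} :: --a--▸ t1, --a--▸ t2
  t1 = 0\{a,c,d}\{a,b,c} :: ∅
  t2 = d.(b.(rec X. a.0\{a,c,d}\{a,b,c} + a.d.(b.X)\{c,d}))\{c,d} :: --d--▸ t3
  t3 = (b.(rec X. a.0\{a,c,d}\{a,b,c} + a.d.(b.X)\{c,d}))\{c,d} :: --b--▸ t4
  t4 = (rec X. a.0\{a,c,d}\{a,b,c} + a.d.(b.X)\{c,d})\{c,d} :: --a--▸ t5, --a--▸ t6
  t5 = (d.(b.(rec X. a.0\{a,c,d}\{a,b,c} + a.d.(b.X)\{c,d}))\{c,d})\{c,d} :: ∅
  t6 = 0\{a,c,d}\{a,b,c}\{c,d} :: ∅
Executing aa from P (initial set {s0}):
  after a @ step 1: {s1, s2}
  after a @ step 2: {s3}
  P completes σ.
Executing aa from Q (initial set {t0}):
  after a @ step 1: {t1, t2}
  after a @ step 2: no successor for Q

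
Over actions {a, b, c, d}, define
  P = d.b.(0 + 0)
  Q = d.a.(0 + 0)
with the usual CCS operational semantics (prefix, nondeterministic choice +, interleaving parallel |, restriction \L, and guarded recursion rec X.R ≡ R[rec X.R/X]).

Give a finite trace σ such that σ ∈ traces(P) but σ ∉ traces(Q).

db

P's transition system — 3 states:
  m0 = d.b.(0 + 0) has moves ··d··> m1
  m1 = b.(0 + 0) has moves ··b··> m2
  m2 = 0 + 0 has moves ·
Q's transition system — 3 states:
  n0 = d.a.(0 + 0) has moves ··d··> n1
  n1 = a.(0 + 0) has moves ··a··> n2
  n2 = 0 + 0 has moves ·
Trace ⟨db⟩ through P, begin at {m0}:
  [1] d ⇒ {m1}
  [2] b ⇒ {m2}
  P completes σ.
Trace ⟨db⟩ through Q, begin at {n0}:
  [1] d ⇒ {n1}
  [2] b ⇒ no successor for Q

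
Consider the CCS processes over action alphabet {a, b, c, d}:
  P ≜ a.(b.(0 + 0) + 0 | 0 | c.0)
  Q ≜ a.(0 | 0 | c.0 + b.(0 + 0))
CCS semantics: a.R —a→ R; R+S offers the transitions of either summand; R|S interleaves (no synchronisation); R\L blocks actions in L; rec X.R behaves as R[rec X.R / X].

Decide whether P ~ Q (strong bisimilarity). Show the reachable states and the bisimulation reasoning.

Reachable graph of P (4 states):
  u0 = a.(b.(0 + 0) + 0 | 0 | c.0) has moves ··a··> u1
  u1 = b.(0 + 0) + 0 | 0 | c.0 has moves ··b··> u2, ··c··> u3
  u2 = 0 + 0 has moves stopped
  u3 = 0 | 0 | 0 has moves stopped
Reachable graph of Q (4 states):
  v0 = a.(0 | 0 | c.0 + b.(0 + 0)) has moves ··a··> v1
  v1 = 0 | 0 | c.0 + b.(0 + 0) has moves ··b··> v2, ··c··> v3
  v2 = 0 + 0 has moves stopped
  v3 = 0 | 0 | 0 has moves stopped
Bisimilarity quotient blocks:
  B0 = {u0, v0}
  B1 = {u1, v1}
  B2 = {u2, u3, v2, v3}
u0 ∈ B0, v0 ∈ B0 → same block

P ~ Q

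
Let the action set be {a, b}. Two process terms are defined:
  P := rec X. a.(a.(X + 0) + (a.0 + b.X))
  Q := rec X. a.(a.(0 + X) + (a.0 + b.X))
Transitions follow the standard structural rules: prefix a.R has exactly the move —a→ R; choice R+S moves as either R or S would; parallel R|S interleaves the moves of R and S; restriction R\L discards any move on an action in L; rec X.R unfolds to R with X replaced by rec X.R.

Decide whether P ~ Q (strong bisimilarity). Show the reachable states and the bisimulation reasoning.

Reachable graph of P (4 states):
  p0 = rec X. a.(a.(X + 0) + (a.0 + b.X)) → --a--▸ p1
  p1 = a.((rec X. a.(a.(X + 0) + (a.0 + b.X))) + 0) + (a.0 + b.(rec X. a.(a.(X + 0) + (a.0 + b.X)))) → --a--▸ p2, --a--▸ p3, --b--▸ p0
  p2 = (rec X. a.(a.(X + 0) + (a.0 + b.X))) + 0 → --a--▸ p1
  p3 = 0 → deadlocked
Reachable graph of Q (4 states):
  q0 = rec X. a.(a.(0 + X) + (a.0 + b.X)) → --a--▸ q1
  q1 = a.(0 + (rec X. a.(a.(0 + X) + (a.0 + b.X)))) + (a.0 + b.(rec X. a.(a.(0 + X) + (a.0 + b.X)))) → --a--▸ q2, --a--▸ q3, --b--▸ q0
  q2 = 0 → deadlocked
  q3 = 0 + (rec X. a.(a.(0 + X) + (a.0 + b.X))) → --a--▸ q1
Coarsest stable partition (strong bisimilarity classes):
  B0 = {p0, p2, q0, q3}
  B1 = {p1, q1}
  B2 = {p3, q2}
p0 ∈ B0, q0 ∈ B0 → same block

P ~ Q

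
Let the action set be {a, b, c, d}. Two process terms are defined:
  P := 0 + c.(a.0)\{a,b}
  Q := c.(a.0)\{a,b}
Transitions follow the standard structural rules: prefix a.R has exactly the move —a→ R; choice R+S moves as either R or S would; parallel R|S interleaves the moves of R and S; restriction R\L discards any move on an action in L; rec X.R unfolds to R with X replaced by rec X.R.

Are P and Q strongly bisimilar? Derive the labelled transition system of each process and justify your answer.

YES

Reachable graph of P (2 states):
  p0 = 0 + c.(a.0)\{a,b} :: —c→ p1
  p1 = (a.0)\{a,b} :: deadlocked
Reachable graph of Q (2 states):
  q0 = c.(a.0)\{a,b} :: —c→ q1
  q1 = (a.0)\{a,b} :: deadlocked
Coarsest stable partition (strong bisimilarity classes):
  B0 = {p0, q0}
  B1 = {p1, q1}
p0 ∈ B0, q0 ∈ B0 → same block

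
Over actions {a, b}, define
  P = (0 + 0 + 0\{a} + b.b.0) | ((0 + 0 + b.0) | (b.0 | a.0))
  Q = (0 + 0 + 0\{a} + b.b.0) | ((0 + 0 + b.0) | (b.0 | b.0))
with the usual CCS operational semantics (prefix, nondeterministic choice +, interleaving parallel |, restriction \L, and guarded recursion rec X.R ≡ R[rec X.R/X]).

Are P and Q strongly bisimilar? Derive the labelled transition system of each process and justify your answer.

Reachable graph of P (24 states):
  s0 = (0 + 0 + 0\{a} + b.b.0) | ((0 + 0 + b.0) | (b.0 | a.0)) ⊢ =a=> s1, =b=> s2, =b=> s3, =b=> s4
  s1 = (0 + 0 + 0\{a} + b.b.0) | ((0 + 0 + b.0) | (b.0 | 0)) ⊢ =b=> s5, =b=> s6, =b=> s7
  s2 = (0 + 0 + 0\{a} + b.b.0) | ((0 + 0 + b.0) | (0 | a.0)) ⊢ =a=> s5, =b=> s8, =b=> s9
  s3 = (0 + 0 + 0\{a} + b.b.0) | (0 | (b.0 | a.0)) ⊢ =a=> s6, =b=> s10, =b=> s8
  s4 = b.0 | ((0 + 0 + b.0) | (b.0 | a.0)) ⊢ =a=> s7, =b=> s10, =b=> s11, =b=> s9
  s5 = (0 + 0 + 0\{a} + b.b.0) | ((0 + 0 + b.0) | (0 | 0)) ⊢ =b=> s12, =b=> s13
  s6 = (0 + 0 + 0\{a} + b.b.0) | (0 | (b.0 | 0)) ⊢ =b=> s12, =b=> s14
  s7 = b.0 | ((0 + 0 + b.0) | (b.0 | 0)) ⊢ =b=> s13, =b=> s14, =b=> s15
  s8 = (0 + 0 + 0\{a} + b.b.0) | (0 | (0 | a.0)) ⊢ =a=> s12, =b=> s16
  s9 = b.0 | ((0 + 0 + b.0) | (0 | a.0)) ⊢ =a=> s13, =b=> s16, =b=> s17
  s10 = b.0 | (0 | (b.0 | a.0)) ⊢ =a=> s14, =b=> s16, =b=> s18
  s11 = 0 | ((0 + 0 + b.0) | (b.0 | a.0)) ⊢ =a=> s15, =b=> s17, =b=> s18
  s12 = (0 + 0 + 0\{a} + b.b.0) | (0 | (0 | 0)) ⊢ =b=> s19
  s13 = b.0 | ((0 + 0 + b.0) | (0 | 0)) ⊢ =b=> s19, =b=> s20
  s14 = b.0 | (0 | (b.0 | 0)) ⊢ =b=> s19, =b=> s21
  s15 = 0 | ((0 + 0 + b.0) | (b.0 | 0)) ⊢ =b=> s20, =b=> s21
  s16 = b.0 | (0 | (0 | a.0)) ⊢ =a=> s19, =b=> s22
  s17 = 0 | ((0 + 0 + b.0) | (0 | a.0)) ⊢ =a=> s20, =b=> s22
  s18 = 0 | (0 | (b.0 | a.0)) ⊢ =a=> s21, =b=> s22
  s19 = b.0 | (0 | (0 | 0)) ⊢ =b=> s23
  s20 = 0 | ((0 + 0 + b.0) | (0 | 0)) ⊢ =b=> s23
  s21 = 0 | (0 | (b.0 | 0)) ⊢ =b=> s23
  s22 = 0 | (0 | (0 | a.0)) ⊢ =a=> s23
  s23 = 0 | (0 | (0 | 0)) ⊢ deadlocked
Reachable graph of Q (24 states):
  t0 = (0 + 0 + 0\{a} + b.b.0) | ((0 + 0 + b.0) | (b.0 | b.0)) ⊢ =b=> t1, =b=> t2, =b=> t3, =b=> t4
  t1 = (0 + 0 + 0\{a} + b.b.0) | ((0 + 0 + b.0) | (0 | b.0)) ⊢ =b=> t5, =b=> t6, =b=> t7
  t2 = (0 + 0 + 0\{a} + b.b.0) | ((0 + 0 + b.0) | (b.0 | 0)) ⊢ =b=> t5, =b=> t8, =b=> t9
  t3 = (0 + 0 + 0\{a} + b.b.0) | (0 | (b.0 | b.0)) ⊢ =b=> t10, =b=> t6, =b=> t8
  t4 = b.0 | ((0 + 0 + b.0) | (b.0 | b.0)) ⊢ =b=> t10, =b=> t11, =b=> t7, =b=> t9
  t5 = (0 + 0 + 0\{a} + b.b.0) | ((0 + 0 + b.0) | (0 | 0)) ⊢ =b=> t12, =b=> t13
  t6 = (0 + 0 + 0\{a} + b.b.0) | (0 | (0 | b.0)) ⊢ =b=> t12, =b=> t14
  t7 = b.0 | ((0 + 0 + b.0) | (0 | b.0)) ⊢ =b=> t13, =b=> t14, =b=> t15
  t8 = (0 + 0 + 0\{a} + b.b.0) | (0 | (b.0 | 0)) ⊢ =b=> t12, =b=> t16
  t9 = b.0 | ((0 + 0 + b.0) | (b.0 | 0)) ⊢ =b=> t13, =b=> t16, =b=> t17
  t10 = b.0 | (0 | (b.0 | b.0)) ⊢ =b=> t14, =b=> t16, =b=> t18
  t11 = 0 | ((0 + 0 + b.0) | (b.0 | b.0)) ⊢ =b=> t15, =b=> t17, =b=> t18
  t12 = (0 + 0 + 0\{a} + b.b.0) | (0 | (0 | 0)) ⊢ =b=> t19
  t13 = b.0 | ((0 + 0 + b.0) | (0 | 0)) ⊢ =b=> t19, =b=> t20
  t14 = b.0 | (0 | (0 | b.0)) ⊢ =b=> t19, =b=> t21
  t15 = 0 | ((0 + 0 + b.0) | (0 | b.0)) ⊢ =b=> t20, =b=> t21
  t16 = b.0 | (0 | (b.0 | 0)) ⊢ =b=> t19, =b=> t22
  t17 = 0 | ((0 + 0 + b.0) | (b.0 | 0)) ⊢ =b=> t20, =b=> t22
  t18 = 0 | (0 | (b.0 | b.0)) ⊢ =b=> t21, =b=> t22
  t19 = b.0 | (0 | (0 | 0)) ⊢ =b=> t23
  t20 = 0 | ((0 + 0 + b.0) | (0 | 0)) ⊢ =b=> t23
  t21 = 0 | (0 | (0 | b.0)) ⊢ =b=> t23
  t22 = 0 | (0 | (b.0 | 0)) ⊢ =b=> t23
  t23 = 0 | (0 | (0 | 0)) ⊢ deadlocked
Bisimilarity quotient blocks:
  B0 = {s0}
  B1 = {s1, t1, t2, t3, t4}
  B2 = {s5, s6, s7, t10, t11, t5, t6, t7, t8, t9}
  B3 = {s12, s13, s14, s15, t12, t13, t14, t15, t16, t17, t18}
  B4 = {s19, s20, s21, t19, t20, t21, t22}
  B5 = {s23, t23}
  B6 = {s2, s3, s4}
  B7 = {s10, s11, s8, s9}
  B8 = {s16, s17, s18}
  B9 = {s22}
  B10 = {t0}
s0 ∈ B0, t0 ∈ B10 → different blocks

NO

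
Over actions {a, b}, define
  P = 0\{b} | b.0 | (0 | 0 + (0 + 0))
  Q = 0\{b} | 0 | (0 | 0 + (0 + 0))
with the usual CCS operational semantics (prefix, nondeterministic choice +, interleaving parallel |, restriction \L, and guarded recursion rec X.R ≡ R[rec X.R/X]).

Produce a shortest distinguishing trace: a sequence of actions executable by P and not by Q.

P's transition system — 2 states:
  s0 = 0\{b} | b.0 | (0 | 0 + (0 + 0)) has moves -b-> s1
  s1 = 0\{b} | 0 | (0 | 0 + (0 + 0)) has moves ·
Q's transition system — 1 states:
  t0 = 0\{b} | 0 | (0 | 0 + (0 + 0)) has moves ·
Run σ = ⟨b⟩ on P: start {s0}
  step 1 (b): {s1}
  P completes σ.
Run σ = ⟨b⟩ on Q: start {t0}
  step 1 (b): ∅  — Q cannot continue

b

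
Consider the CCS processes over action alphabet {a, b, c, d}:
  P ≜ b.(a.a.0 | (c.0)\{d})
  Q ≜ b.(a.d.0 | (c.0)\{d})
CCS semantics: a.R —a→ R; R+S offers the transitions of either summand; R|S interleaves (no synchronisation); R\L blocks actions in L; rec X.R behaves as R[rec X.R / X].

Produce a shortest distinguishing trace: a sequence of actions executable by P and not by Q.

baa

Reachable graph of P (7 states):
  p0 = b.(a.a.0 | (c.0)\{d}) | —b→ p1
  p1 = a.a.0 | (c.0)\{d} | —a→ p2, —c→ p3
  p2 = a.0 | (c.0)\{d} | —a→ p4, —c→ p5
  p3 = a.a.0 | 0\{d} | —a→ p5
  p4 = 0 | (c.0)\{d} | —c→ p6
  p5 = a.0 | 0\{d} | —a→ p6
  p6 = 0 | 0\{d} | (no moves)
Reachable graph of Q (7 states):
  q0 = b.(a.d.0 | (c.0)\{d}) | —b→ q1
  q1 = a.d.0 | (c.0)\{d} | —a→ q2, —c→ q3
  q2 = d.0 | (c.0)\{d} | —c→ q4, —d→ q5
  q3 = a.d.0 | 0\{d} | —a→ q4
  q4 = d.0 | 0\{d} | —d→ q6
  q5 = 0 | (c.0)\{d} | —c→ q6
  q6 = 0 | 0\{d} | (no moves)
Trace ⟨baa⟩ through P, begin at {p0}:
  after b @ step 1: {p1}
  after a @ step 2: {p2}
  after a @ step 3: {p4}
  — P admits the full trace.
Trace ⟨baa⟩ through Q, begin at {q0}:
  after b @ step 1: {q1}
  after a @ step 2: {q2}
  after a @ step 3: no successor for Q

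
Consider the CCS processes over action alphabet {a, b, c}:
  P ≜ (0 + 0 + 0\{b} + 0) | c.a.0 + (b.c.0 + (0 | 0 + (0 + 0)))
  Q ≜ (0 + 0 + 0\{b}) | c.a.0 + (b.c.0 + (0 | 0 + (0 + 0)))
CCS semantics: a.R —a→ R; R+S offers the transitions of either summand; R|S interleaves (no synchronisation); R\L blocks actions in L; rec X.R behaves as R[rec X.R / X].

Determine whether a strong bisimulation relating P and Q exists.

P's transition system — 5 states:
  s0 = (0 + 0 + 0\{b} + 0) | c.a.0 + (b.c.0 + (0 | 0 + (0 + 0))) → =b=> s1, =c=> s2
  s1 = c.0 → =c=> s3
  s2 = (0 + 0 + 0\{b} + 0) | a.0 → =a=> s4
  s3 = 0 → ·
  s4 = (0 + 0 + 0\{b} + 0) | 0 → ·
Q's transition system — 5 states:
  t0 = (0 + 0 + 0\{b}) | c.a.0 + (b.c.0 + (0 | 0 + (0 + 0))) → =b=> t1, =c=> t2
  t1 = c.0 → =c=> t3
  t2 = (0 + 0 + 0\{b}) | a.0 → =a=> t4
  t3 = 0 → ·
  t4 = (0 + 0 + 0\{b}) | 0 → ·
Coarsest stable partition (strong bisimilarity classes):
  B0 = {s0, t0}
  B1 = {s1, t1}
  B2 = {s3, s4, t3, t4}
  B3 = {s2, t2}
s0 ∈ B0, t0 ∈ B0 → same block

YES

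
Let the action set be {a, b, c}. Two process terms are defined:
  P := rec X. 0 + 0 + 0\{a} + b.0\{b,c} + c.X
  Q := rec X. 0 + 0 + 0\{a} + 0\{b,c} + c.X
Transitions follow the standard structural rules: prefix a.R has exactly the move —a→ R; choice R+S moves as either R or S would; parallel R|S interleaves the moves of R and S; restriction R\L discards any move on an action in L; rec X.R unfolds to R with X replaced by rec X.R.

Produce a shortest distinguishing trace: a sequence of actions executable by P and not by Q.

LTS(P): 2 reachable states
  u0 = rec X. 0 + 0 + 0\{a} + b.0\{b,c} + c.X has moves -b-> u1, -c-> u0
  u1 = 0\{b,c} has moves stopped
LTS(Q): 1 reachable states
  v0 = rec X. 0 + 0 + 0\{a} + 0\{b,c} + c.X has moves -c-> v0
Executing b from P (initial set {u0}):
  step 1 (b): {u1}
  — P admits the full trace.
Executing b from Q (initial set {v0}):
  step 1 (b): ∅  — Q cannot continue

b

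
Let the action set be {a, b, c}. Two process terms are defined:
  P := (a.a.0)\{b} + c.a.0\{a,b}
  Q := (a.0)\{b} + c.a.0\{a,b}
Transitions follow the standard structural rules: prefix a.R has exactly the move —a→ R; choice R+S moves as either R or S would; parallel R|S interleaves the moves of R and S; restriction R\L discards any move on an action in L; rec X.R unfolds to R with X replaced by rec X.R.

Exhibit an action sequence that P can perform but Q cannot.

aa

Reachable graph of P (5 states):
  s0 = (a.a.0)\{b} + c.a.0\{a,b} ⊢ =a=> s1, =c=> s2
  s1 = (a.0)\{b} ⊢ =a=> s3
  s2 = a.0\{a,b} ⊢ =a=> s4
  s3 = 0\{b} ⊢ (no moves)
  s4 = 0\{a,b} ⊢ (no moves)
Reachable graph of Q (4 states):
  t0 = (a.0)\{b} + c.a.0\{a,b} ⊢ =a=> t1, =c=> t2
  t1 = 0\{b} ⊢ (no moves)
  t2 = a.0\{a,b} ⊢ =a=> t3
  t3 = 0\{a,b} ⊢ (no moves)
Executing aa from P (initial set {s0}):
  after a @ step 1: {s1}
  after a @ step 2: {s3}
  P completes σ.
Executing aa from Q (initial set {t0}):
  after a @ step 1: {t1}
  after a @ step 2: ∅  — Q cannot continue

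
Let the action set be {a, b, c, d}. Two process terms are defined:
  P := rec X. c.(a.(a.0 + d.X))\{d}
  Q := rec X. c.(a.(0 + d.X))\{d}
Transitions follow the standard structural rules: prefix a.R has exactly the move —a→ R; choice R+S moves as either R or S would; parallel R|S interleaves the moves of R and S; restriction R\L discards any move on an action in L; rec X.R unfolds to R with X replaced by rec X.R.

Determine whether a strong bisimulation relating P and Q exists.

P's transition system — 4 states:
  p0 = rec X. c.(a.(a.0 + d.X))\{d} → =c=> p1
  p1 = (a.(a.0 + d.(rec X. c.(a.(a.0 + d.X))\{d})))\{d} → =a=> p2
  p2 = (a.0 + d.(rec X. c.(a.(a.0 + d.X))\{d}))\{d} → =a=> p3
  p3 = 0\{d} → (no moves)
Q's transition system — 3 states:
  q0 = rec X. c.(a.(0 + d.X))\{d} → =c=> q1
  q1 = (a.(0 + d.(rec X. c.(a.(0 + d.X))\{d})))\{d} → =a=> q2
  q2 = (0 + d.(rec X. c.(a.(0 + d.X))\{d}))\{d} → (no moves)
Bisimilarity quotient blocks:
  B0 = {p0}
  B1 = {p1}
  B2 = {p2, q1}
  B3 = {p3, q2}
  B4 = {q0}
p0 ∈ B0, q0 ∈ B4 → different blocks

P ≁ Q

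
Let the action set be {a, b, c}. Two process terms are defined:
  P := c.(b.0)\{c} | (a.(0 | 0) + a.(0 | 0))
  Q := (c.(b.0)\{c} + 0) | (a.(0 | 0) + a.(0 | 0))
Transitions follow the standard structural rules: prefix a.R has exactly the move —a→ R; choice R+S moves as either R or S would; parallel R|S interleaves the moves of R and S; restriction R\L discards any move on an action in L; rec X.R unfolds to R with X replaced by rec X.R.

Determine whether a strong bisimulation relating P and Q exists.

YES

P's transition system — 6 states:
  s0 = c.(b.0)\{c} | (a.(0 | 0) + a.(0 | 0)) ⊢ =a=> s1, =c=> s2
  s1 = c.(b.0)\{c} | (0 | 0) ⊢ =c=> s3
  s2 = (b.0)\{c} | (a.(0 | 0) + a.(0 | 0)) ⊢ =a=> s3, =b=> s4
  s3 = (b.0)\{c} | (0 | 0) ⊢ =b=> s5
  s4 = 0\{c} | (a.(0 | 0) + a.(0 | 0)) ⊢ =a=> s5
  s5 = 0\{c} | (0 | 0) ⊢ ·
Q's transition system — 6 states:
  t0 = (c.(b.0)\{c} + 0) | (a.(0 | 0) + a.(0 | 0)) ⊢ =a=> t1, =c=> t2
  t1 = (c.(b.0)\{c} + 0) | (0 | 0) ⊢ =c=> t3
  t2 = (b.0)\{c} | (a.(0 | 0) + a.(0 | 0)) ⊢ =a=> t3, =b=> t4
  t3 = (b.0)\{c} | (0 | 0) ⊢ =b=> t5
  t4 = 0\{c} | (a.(0 | 0) + a.(0 | 0)) ⊢ =a=> t5
  t5 = 0\{c} | (0 | 0) ⊢ ·
Partition-refinement fixed point:
  B0 = {s0, t0}
  B1 = {s2, t2}
  B2 = {s4, t4}
  B3 = {s5, t5}
  B4 = {s3, t3}
  B5 = {s1, t1}
s0 ∈ B0, t0 ∈ B0 → same block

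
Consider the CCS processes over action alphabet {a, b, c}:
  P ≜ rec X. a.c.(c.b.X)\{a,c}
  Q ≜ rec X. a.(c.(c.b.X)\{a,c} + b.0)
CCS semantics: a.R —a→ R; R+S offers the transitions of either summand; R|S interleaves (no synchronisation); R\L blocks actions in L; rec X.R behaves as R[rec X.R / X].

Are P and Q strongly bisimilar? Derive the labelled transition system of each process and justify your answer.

P's transition system — 3 states:
  m0 = rec X. a.c.(c.b.X)\{a,c} :: —a→ m1
  m1 = c.(c.b.(rec X. a.c.(c.b.X)\{a,c}))\{a,c} :: —c→ m2
  m2 = (c.b.(rec X. a.c.(c.b.X)\{a,c}))\{a,c} :: ·
Q's transition system — 4 states:
  n0 = rec X. a.(c.(c.b.X)\{a,c} + b.0) :: —a→ n1
  n1 = c.(c.b.(rec X. a.(c.(c.b.X)\{a,c} + b.0)))\{a,c} + b.0 :: —b→ n2, —c→ n3
  n2 = 0 :: ·
  n3 = (c.b.(rec X. a.(c.(c.b.X)\{a,c} + b.0)))\{a,c} :: ·
Partition-refinement fixed point:
  B0 = {m0}
  B1 = {m1}
  B2 = {m2, n2, n3}
  B3 = {n0}
  B4 = {n1}
m0 ∈ B0, n0 ∈ B3 → different blocks

not bisimilar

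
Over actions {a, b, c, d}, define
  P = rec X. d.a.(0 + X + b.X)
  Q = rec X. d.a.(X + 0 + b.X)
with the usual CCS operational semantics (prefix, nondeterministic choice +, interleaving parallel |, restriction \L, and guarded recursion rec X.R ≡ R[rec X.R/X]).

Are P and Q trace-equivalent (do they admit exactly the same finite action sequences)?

LTS(P): 3 reachable states
  s0 = rec X. d.a.(0 + X + b.X) ⊢ —d→ s1
  s1 = a.(0 + (rec X. d.a.(0 + X + b.X)) + b.(rec X. d.a.(0 + X + b.X))) ⊢ —a→ s2
  s2 = 0 + (rec X. d.a.(0 + X + b.X)) + b.(rec X. d.a.(0 + X + b.X)) ⊢ —b→ s0, —d→ s1
LTS(Q): 3 reachable states
  t0 = rec X. d.a.(X + 0 + b.X) ⊢ —d→ t1
  t1 = a.((rec X. d.a.(X + 0 + b.X)) + 0 + b.(rec X. d.a.(X + 0 + b.X))) ⊢ —a→ t2
  t2 = (rec X. d.a.(X + 0 + b.X)) + 0 + b.(rec X. d.a.(X + 0 + b.X)) ⊢ —b→ t0, —d→ t1
Bisimilarity quotient blocks:
  B0 = {s0, t0}
  B1 = {s1, t1}
  B2 = {s2, t2}
s0 ∈ B0, t0 ∈ B0 → same block
Bisimilar ⇒ trace-equivalent.

YES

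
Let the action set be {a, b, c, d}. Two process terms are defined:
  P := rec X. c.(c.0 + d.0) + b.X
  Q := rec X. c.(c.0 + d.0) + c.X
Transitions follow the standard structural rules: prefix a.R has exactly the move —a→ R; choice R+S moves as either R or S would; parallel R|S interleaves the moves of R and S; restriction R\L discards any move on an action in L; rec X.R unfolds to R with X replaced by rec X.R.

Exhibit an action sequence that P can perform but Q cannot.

Reachable graph of P (3 states):
  s0 = rec X. c.(c.0 + d.0) + b.X | =b=> s0, =c=> s1
  s1 = c.0 + d.0 | =c=> s2, =d=> s2
  s2 = 0 | stopped
Reachable graph of Q (3 states):
  t0 = rec X. c.(c.0 + d.0) + c.X | =c=> t0, =c=> t1
  t1 = c.0 + d.0 | =c=> t2, =d=> t2
  t2 = 0 | stopped
Executing b from P (initial set {s0}):
  after b @ step 1: {s0}
  — P admits the full trace.
Executing b from Q (initial set {t0}):
  after b @ step 1: ∅ (Q stuck)

b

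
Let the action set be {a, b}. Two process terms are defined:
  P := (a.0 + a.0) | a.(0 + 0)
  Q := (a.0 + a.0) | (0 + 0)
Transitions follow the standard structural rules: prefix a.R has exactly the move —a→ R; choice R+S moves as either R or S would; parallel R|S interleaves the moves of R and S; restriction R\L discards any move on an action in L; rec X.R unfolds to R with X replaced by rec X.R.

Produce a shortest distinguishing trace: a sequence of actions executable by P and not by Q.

P's transition system — 4 states:
  m0 = (a.0 + a.0) | a.(0 + 0) :: —a→ m1, —a→ m2
  m1 = (a.0 + a.0) | (0 + 0) :: —a→ m3
  m2 = 0 | a.(0 + 0) :: —a→ m3
  m3 = 0 | (0 + 0) :: ·
Q's transition system — 2 states:
  n0 = (a.0 + a.0) | (0 + 0) :: —a→ n1
  n1 = 0 | (0 + 0) :: ·
Executing aa from P (initial set {m0}):
  [1] a ⇒ {m1, m2}
  [2] a ⇒ {m3}
  — P admits the full trace.
Executing aa from Q (initial set {n0}):
  [1] a ⇒ {n1}
  [2] a ⇒ no successor for Q

aa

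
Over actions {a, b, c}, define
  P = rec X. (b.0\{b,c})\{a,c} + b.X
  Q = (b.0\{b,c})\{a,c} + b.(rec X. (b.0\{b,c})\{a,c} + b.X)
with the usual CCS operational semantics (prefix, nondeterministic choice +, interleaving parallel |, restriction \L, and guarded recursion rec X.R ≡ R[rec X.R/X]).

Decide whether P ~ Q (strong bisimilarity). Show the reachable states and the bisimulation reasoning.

P ~ Q

P's transition system — 2 states:
  s0 = rec X. (b.0\{b,c})\{a,c} + b.X :: --b--▸ s0, --b--▸ s1
  s1 = 0\{b,c}\{a,c} :: stopped
Q's transition system — 3 states:
  t0 = (b.0\{b,c})\{a,c} + b.(rec X. (b.0\{b,c})\{a,c} + b.X) :: --b--▸ t1, --b--▸ t2
  t1 = 0\{b,c}\{a,c} :: stopped
  t2 = rec X. (b.0\{b,c})\{a,c} + b.X :: --b--▸ t1, --b--▸ t2
Partition-refinement fixed point:
  B0 = {s0, t0, t2}
  B1 = {s1, t1}
s0 ∈ B0, t0 ∈ B0 → same block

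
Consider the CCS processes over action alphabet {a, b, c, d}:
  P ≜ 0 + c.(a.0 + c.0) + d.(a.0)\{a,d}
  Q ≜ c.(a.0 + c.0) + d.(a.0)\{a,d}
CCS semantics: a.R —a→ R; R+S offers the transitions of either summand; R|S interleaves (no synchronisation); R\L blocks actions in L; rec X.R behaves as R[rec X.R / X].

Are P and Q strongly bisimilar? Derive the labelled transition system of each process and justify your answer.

YES

Reachable graph of P (4 states):
  m0 = 0 + c.(a.0 + c.0) + d.(a.0)\{a,d} has moves —c→ m1, —d→ m2
  m1 = a.0 + c.0 has moves —a→ m3, —c→ m3
  m2 = (a.0)\{a,d} has moves ·
  m3 = 0 has moves ·
Reachable graph of Q (4 states):
  n0 = c.(a.0 + c.0) + d.(a.0)\{a,d} has moves —c→ n1, —d→ n2
  n1 = a.0 + c.0 has moves —a→ n3, —c→ n3
  n2 = (a.0)\{a,d} has moves ·
  n3 = 0 has moves ·
Coarsest stable partition (strong bisimilarity classes):
  B0 = {m0, n0}
  B1 = {m2, m3, n2, n3}
  B2 = {m1, n1}
m0 ∈ B0, n0 ∈ B0 → same block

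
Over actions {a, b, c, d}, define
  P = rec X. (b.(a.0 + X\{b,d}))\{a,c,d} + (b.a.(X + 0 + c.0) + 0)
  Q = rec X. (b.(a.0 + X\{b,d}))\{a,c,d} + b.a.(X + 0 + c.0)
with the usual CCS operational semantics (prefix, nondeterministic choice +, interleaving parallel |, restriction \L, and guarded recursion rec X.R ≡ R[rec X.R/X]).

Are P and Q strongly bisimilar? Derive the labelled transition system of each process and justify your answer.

LTS(P): 5 reachable states
  p0 = rec X. (b.(a.0 + X\{b,d}))\{a,c,d} + (b.a.(X + 0 + c.0) + 0) → -b-> p1, -b-> p2
  p1 = (a.0 + (rec X. (b.(a.0 + X\{b,d}))\{a,c,d} + (b.a.(X + 0 + c.0) + 0))\{b,d})\{a,c,d} → stopped
  p2 = a.((rec X. (b.(a.0 + X\{b,d}))\{a,c,d} + (b.a.(X + 0 + c.0) + 0)) + 0 + c.0) → -a-> p3
  p3 = (rec X. (b.(a.0 + X\{b,d}))\{a,c,d} + (b.a.(X + 0 + c.0) + 0)) + 0 + c.0 → -b-> p1, -b-> p2, -c-> p4
  p4 = 0 → stopped
LTS(Q): 5 reachable states
  q0 = rec X. (b.(a.0 + X\{b,d}))\{a,c,d} + b.a.(X + 0 + c.0) → -b-> q1, -b-> q2
  q1 = (a.0 + (rec X. (b.(a.0 + X\{b,d}))\{a,c,d} + b.a.(X + 0 + c.0))\{b,d})\{a,c,d} → stopped
  q2 = a.((rec X. (b.(a.0 + X\{b,d}))\{a,c,d} + b.a.(X + 0 + c.0)) + 0 + c.0) → -a-> q3
  q3 = (rec X. (b.(a.0 + X\{b,d}))\{a,c,d} + b.a.(X + 0 + c.0)) + 0 + c.0 → -b-> q1, -b-> q2, -c-> q4
  q4 = 0 → stopped
Bisimilarity quotient blocks:
  B0 = {p0, q0}
  B1 = {p1, p4, q1, q4}
  B2 = {p2, q2}
  B3 = {p3, q3}
p0 ∈ B0, q0 ∈ B0 → same block

P ~ Q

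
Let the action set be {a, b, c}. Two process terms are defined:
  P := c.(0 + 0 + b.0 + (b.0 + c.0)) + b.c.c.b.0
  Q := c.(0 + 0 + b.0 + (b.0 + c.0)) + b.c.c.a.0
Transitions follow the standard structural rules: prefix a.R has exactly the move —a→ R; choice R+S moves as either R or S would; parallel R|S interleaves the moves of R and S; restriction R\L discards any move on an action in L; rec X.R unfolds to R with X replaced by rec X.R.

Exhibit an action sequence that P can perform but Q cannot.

bccb

Reachable graph of P (6 states):
  s0 = c.(0 + 0 + b.0 + (b.0 + c.0)) + b.c.c.b.0 has moves --b--▸ s1, --c--▸ s2
  s1 = c.c.b.0 has moves --c--▸ s3
  s2 = 0 + 0 + b.0 + (b.0 + c.0) has moves --b--▸ s4, --c--▸ s4
  s3 = c.b.0 has moves --c--▸ s5
  s4 = 0 has moves ∅
  s5 = b.0 has moves --b--▸ s4
Reachable graph of Q (6 states):
  t0 = c.(0 + 0 + b.0 + (b.0 + c.0)) + b.c.c.a.0 has moves --b--▸ t1, --c--▸ t2
  t1 = c.c.a.0 has moves --c--▸ t3
  t2 = 0 + 0 + b.0 + (b.0 + c.0) has moves --b--▸ t4, --c--▸ t4
  t3 = c.a.0 has moves --c--▸ t5
  t4 = 0 has moves ∅
  t5 = a.0 has moves --a--▸ t4
Run σ = ⟨bccb⟩ on P: start {s0}
  step 1 (b): {s1}
  step 2 (c): {s3}
  step 3 (c): {s5}
  step 4 (b): {s4}
  P completes σ.
Run σ = ⟨bccb⟩ on Q: start {t0}
  step 1 (b): {t1}
  step 2 (c): {t3}
  step 3 (c): {t5}
  step 4 (b): ∅  — Q cannot continue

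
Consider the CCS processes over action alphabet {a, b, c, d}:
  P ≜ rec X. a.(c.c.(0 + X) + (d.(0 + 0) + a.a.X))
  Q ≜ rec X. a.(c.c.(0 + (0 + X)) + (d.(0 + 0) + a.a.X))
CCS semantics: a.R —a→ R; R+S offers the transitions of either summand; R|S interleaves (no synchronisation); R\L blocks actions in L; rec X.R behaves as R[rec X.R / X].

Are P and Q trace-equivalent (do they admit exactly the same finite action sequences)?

Reachable graph of P (6 states):
  p0 = rec X. a.(c.c.(0 + X) + (d.(0 + 0) + a.a.X)) has moves -a-> p1
  p1 = c.c.(0 + (rec X. a.(c.c.(0 + X) + (d.(0 + 0) + a.a.X)))) + (d.(0 + 0) + a.a.(rec X. a.(c.c.(0 + X) + (d.(0 + 0) + a.a.X)))) has moves -a-> p2, -c-> p3, -d-> p4
  p2 = a.(rec X. a.(c.c.(0 + X) + (d.(0 + 0) + a.a.X))) has moves -a-> p0
  p3 = c.(0 + (rec X. a.(c.c.(0 + X) + (d.(0 + 0) + a.a.X)))) has moves -c-> p5
  p4 = 0 + 0 has moves deadlocked
  p5 = 0 + (rec X. a.(c.c.(0 + X) + (d.(0 + 0) + a.a.X))) has moves -a-> p1
Reachable graph of Q (6 states):
  q0 = rec X. a.(c.c.(0 + (0 + X)) + (d.(0 + 0) + a.a.X)) has moves -a-> q1
  q1 = c.c.(0 + (0 + (rec X. a.(c.c.(0 + (0 + X)) + (d.(0 + 0) + a.a.X))))) + (d.(0 + 0) + a.a.(rec X. a.(c.c.(0 + (0 + X)) + (d.(0 + 0) + a.a.X)))) has moves -a-> q2, -c-> q3, -d-> q4
  q2 = a.(rec X. a.(c.c.(0 + (0 + X)) + (d.(0 + 0) + a.a.X))) has moves -a-> q0
  q3 = c.(0 + (0 + (rec X. a.(c.c.(0 + (0 + X)) + (d.(0 + 0) + a.a.X))))) has moves -c-> q5
  q4 = 0 + 0 has moves deadlocked
  q5 = 0 + (0 + (rec X. a.(c.c.(0 + (0 + X)) + (d.(0 + 0) + a.a.X)))) has moves -a-> q1
Coarsest stable partition (strong bisimilarity classes):
  B0 = {p0, p5, q0, q5}
  B1 = {p1, q1}
  B2 = {p3, q3}
  B3 = {p4, q4}
  B4 = {p2, q2}
p0 ∈ B0, q0 ∈ B0 → same block
Bisimilar ⇒ trace-equivalent.

trace-equivalent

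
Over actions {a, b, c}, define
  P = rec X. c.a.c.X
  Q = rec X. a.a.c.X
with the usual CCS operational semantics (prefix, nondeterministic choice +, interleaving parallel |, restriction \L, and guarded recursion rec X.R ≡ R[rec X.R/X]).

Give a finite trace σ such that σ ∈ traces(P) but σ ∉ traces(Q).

Reachable graph of P (3 states):
  p0 = rec X. c.a.c.X has moves =c=> p1
  p1 = a.c.(rec X. c.a.c.X) has moves =a=> p2
  p2 = c.(rec X. c.a.c.X) has moves =c=> p0
Reachable graph of Q (3 states):
  q0 = rec X. a.a.c.X has moves =a=> q1
  q1 = a.c.(rec X. a.a.c.X) has moves =a=> q2
  q2 = c.(rec X. a.a.c.X) has moves =c=> q0
Run σ = ⟨c⟩ on P: start {p0}
  [1] c ⇒ {p1}
  ✓ P
Run σ = ⟨c⟩ on Q: start {q0}
  [1] c ⇒ no successor for Q

c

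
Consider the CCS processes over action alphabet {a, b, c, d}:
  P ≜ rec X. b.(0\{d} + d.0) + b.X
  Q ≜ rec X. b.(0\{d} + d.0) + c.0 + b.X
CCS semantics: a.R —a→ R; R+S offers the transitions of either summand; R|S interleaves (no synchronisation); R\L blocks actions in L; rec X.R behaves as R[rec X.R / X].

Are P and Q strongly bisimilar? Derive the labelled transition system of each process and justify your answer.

NO

Reachable graph of P (3 states):
  u0 = rec X. b.(0\{d} + d.0) + b.X ⊢ ··b··> u0, ··b··> u1
  u1 = 0\{d} + d.0 ⊢ ··d··> u2
  u2 = 0 ⊢ deadlocked
Reachable graph of Q (3 states):
  v0 = rec X. b.(0\{d} + d.0) + c.0 + b.X ⊢ ··b··> v0, ··b··> v1, ··c··> v2
  v1 = 0\{d} + d.0 ⊢ ··d··> v2
  v2 = 0 ⊢ deadlocked
Partition-refinement fixed point:
  B0 = {u0}
  B1 = {u1, v1}
  B2 = {u2, v2}
  B3 = {v0}
u0 ∈ B0, v0 ∈ B3 → different blocks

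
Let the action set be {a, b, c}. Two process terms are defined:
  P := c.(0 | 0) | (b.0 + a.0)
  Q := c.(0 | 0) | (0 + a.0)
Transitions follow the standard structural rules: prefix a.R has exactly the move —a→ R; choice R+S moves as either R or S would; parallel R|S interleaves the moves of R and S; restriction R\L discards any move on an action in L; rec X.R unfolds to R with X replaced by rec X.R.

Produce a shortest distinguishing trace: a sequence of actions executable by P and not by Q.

Reachable graph of P (4 states):
  s0 = c.(0 | 0) | (b.0 + a.0) ⊢ --a--▸ s1, --b--▸ s1, --c--▸ s2
  s1 = c.(0 | 0) | 0 ⊢ --c--▸ s3
  s2 = 0 | 0 | (b.0 + a.0) ⊢ --a--▸ s3, --b--▸ s3
  s3 = 0 | 0 | 0 ⊢ ·
Reachable graph of Q (4 states):
  t0 = c.(0 | 0) | (0 + a.0) ⊢ --a--▸ t1, --c--▸ t2
  t1 = c.(0 | 0) | 0 ⊢ --c--▸ t3
  t2 = 0 | 0 | (0 + a.0) ⊢ --a--▸ t3
  t3 = 0 | 0 | 0 ⊢ ·
Executing b from P (initial set {s0}):
  step 1 (b): {s1}
  P completes σ.
Executing b from Q (initial set {t0}):
  step 1 (b): ∅ (Q stuck)

b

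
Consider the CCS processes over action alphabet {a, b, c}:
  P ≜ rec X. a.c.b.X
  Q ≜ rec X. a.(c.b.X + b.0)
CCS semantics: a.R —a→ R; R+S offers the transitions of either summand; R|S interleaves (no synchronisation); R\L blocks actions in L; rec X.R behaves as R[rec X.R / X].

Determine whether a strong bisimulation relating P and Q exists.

P's transition system — 3 states:
  s0 = rec X. a.c.b.X → --a--▸ s1
  s1 = c.b.(rec X. a.c.b.X) → --c--▸ s2
  s2 = b.(rec X. a.c.b.X) → --b--▸ s0
Q's transition system — 4 states:
  t0 = rec X. a.(c.b.X + b.0) → --a--▸ t1
  t1 = c.b.(rec X. a.(c.b.X + b.0)) + b.0 → --b--▸ t2, --c--▸ t3
  t2 = 0 → (no moves)
  t3 = b.(rec X. a.(c.b.X + b.0)) → --b--▸ t0
Bisimilarity quotient blocks:
  B0 = {s0}
  B1 = {s1}
  B2 = {s2}
  B3 = {t0}
  B4 = {t1}
  B5 = {t3}
  B6 = {t2}
s0 ∈ B0, t0 ∈ B3 → different blocks

NO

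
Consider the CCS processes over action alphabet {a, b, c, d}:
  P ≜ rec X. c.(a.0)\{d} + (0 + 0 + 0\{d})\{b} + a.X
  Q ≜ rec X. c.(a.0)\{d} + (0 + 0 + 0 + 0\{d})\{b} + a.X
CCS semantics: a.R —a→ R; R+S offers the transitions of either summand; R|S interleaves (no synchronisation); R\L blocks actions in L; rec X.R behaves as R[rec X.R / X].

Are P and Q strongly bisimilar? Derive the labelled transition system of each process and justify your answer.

P ~ Q

Reachable graph of P (3 states):
  m0 = rec X. c.(a.0)\{d} + (0 + 0 + 0\{d})\{b} + a.X has moves —a→ m0, —c→ m1
  m1 = (a.0)\{d} has moves —a→ m2
  m2 = 0\{d} has moves ∅
Reachable graph of Q (3 states):
  n0 = rec X. c.(a.0)\{d} + (0 + 0 + 0 + 0\{d})\{b} + a.X has moves —a→ n0, —c→ n1
  n1 = (a.0)\{d} has moves —a→ n2
  n2 = 0\{d} has moves ∅
Partition-refinement fixed point:
  B0 = {m0, n0}
  B1 = {m1, n1}
  B2 = {m2, n2}
m0 ∈ B0, n0 ∈ B0 → same block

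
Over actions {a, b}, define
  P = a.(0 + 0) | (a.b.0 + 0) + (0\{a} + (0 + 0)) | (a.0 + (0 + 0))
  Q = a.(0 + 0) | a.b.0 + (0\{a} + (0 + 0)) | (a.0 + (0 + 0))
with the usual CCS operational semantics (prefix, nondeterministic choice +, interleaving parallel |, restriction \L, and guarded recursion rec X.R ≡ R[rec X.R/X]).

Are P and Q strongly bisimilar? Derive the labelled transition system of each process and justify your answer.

bisimilar

LTS(P): 7 reachable states
  s0 = a.(0 + 0) | (a.b.0 + 0) + (0\{a} + (0 + 0)) | (a.0 + (0 + 0)) ⊢ --a--▸ s1, --a--▸ s2, --a--▸ s3
  s1 = (0 + 0) | (a.b.0 + 0) ⊢ --a--▸ s4
  s2 = (0\{a} + (0 + 0)) | 0 ⊢ ∅
  s3 = a.(0 + 0) | b.0 ⊢ --a--▸ s4, --b--▸ s5
  s4 = (0 + 0) | b.0 ⊢ --b--▸ s6
  s5 = a.(0 + 0) | 0 ⊢ --a--▸ s6
  s6 = (0 + 0) | 0 ⊢ ∅
LTS(Q): 7 reachable states
  t0 = a.(0 + 0) | a.b.0 + (0\{a} + (0 + 0)) | (a.0 + (0 + 0)) ⊢ --a--▸ t1, --a--▸ t2, --a--▸ t3
  t1 = (0 + 0) | a.b.0 ⊢ --a--▸ t4
  t2 = (0\{a} + (0 + 0)) | 0 ⊢ ∅
  t3 = a.(0 + 0) | b.0 ⊢ --a--▸ t4, --b--▸ t5
  t4 = (0 + 0) | b.0 ⊢ --b--▸ t6
  t5 = a.(0 + 0) | 0 ⊢ --a--▸ t6
  t6 = (0 + 0) | 0 ⊢ ∅
Partition-refinement fixed point:
  B0 = {s0, t0}
  B1 = {s1, t1}
  B2 = {s4, t4}
  B3 = {s2, s6, t2, t6}
  B4 = {s3, t3}
  B5 = {s5, t5}
s0 ∈ B0, t0 ∈ B0 → same block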